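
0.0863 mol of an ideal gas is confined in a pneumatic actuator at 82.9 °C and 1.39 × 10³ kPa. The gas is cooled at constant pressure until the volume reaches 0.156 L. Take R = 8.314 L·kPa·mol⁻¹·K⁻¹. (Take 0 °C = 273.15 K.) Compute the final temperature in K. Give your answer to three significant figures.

Convert: T₁ = 356.0 K.
From PV = nRT: V₁ = nRT₁/P₁ = 0.1838 L.
P constant ⇒ V ∝ T: P₂ = P₁; T₂ = T₁·(V₂/V₁) = 302.2 K.

T₂ ≈ 302 K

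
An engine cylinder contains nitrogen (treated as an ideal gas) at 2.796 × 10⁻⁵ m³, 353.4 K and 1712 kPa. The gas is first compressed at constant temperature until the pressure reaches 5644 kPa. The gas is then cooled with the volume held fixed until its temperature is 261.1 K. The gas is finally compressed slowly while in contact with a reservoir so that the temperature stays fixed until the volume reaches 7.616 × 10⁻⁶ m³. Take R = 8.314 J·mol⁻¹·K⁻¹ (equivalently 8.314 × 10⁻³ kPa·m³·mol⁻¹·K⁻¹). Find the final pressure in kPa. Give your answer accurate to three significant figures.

Isothermal, so P V is constant: T₂ = T₁; V₂ = V₁·(P₁/P₂) = 8.481e-06 m³.
Isochoric, so P/T is constant: V₃ = V₂; P₃ = P₂·(T₃/T₂) = 4170 kPa.
T constant ⇒ Boyle's law P V = const: T₄ = T₃; P₄ = P₃·(V₃/V₄) = 4644 kPa.

P₄ ≈ 4.64e+03 kPa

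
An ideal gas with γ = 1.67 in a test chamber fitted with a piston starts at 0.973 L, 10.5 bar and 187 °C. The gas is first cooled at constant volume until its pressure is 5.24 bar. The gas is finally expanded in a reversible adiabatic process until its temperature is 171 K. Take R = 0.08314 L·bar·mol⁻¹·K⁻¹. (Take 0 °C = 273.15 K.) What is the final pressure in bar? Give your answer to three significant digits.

P₃ ≈ 2.51 bar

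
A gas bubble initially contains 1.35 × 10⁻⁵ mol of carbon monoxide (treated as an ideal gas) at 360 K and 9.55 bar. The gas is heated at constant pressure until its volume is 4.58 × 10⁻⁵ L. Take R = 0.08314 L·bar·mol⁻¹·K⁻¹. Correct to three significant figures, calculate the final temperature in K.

From PV = nRT: V₁ = nRT₁/P₁ = 4.231e-05 L.
P constant ⇒ V ∝ T: P₂ = P₁; T₂ = T₁·(V₂/V₁) = 389.7 K.

T₂ ≈ 390 K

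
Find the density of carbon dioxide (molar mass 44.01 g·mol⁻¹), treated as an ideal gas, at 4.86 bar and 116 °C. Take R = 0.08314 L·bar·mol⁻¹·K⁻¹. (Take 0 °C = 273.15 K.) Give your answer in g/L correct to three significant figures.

ρ ≈ 6.61 g/L

ρ = PM/(RT) = (4.86 × 44.01) / (0.08314 × 389.1)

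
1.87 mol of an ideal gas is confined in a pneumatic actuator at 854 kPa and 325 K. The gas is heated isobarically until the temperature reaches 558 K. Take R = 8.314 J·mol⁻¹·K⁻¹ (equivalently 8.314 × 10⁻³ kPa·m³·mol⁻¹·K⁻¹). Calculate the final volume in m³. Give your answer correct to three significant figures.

V₂ ≈ 0.0102 m³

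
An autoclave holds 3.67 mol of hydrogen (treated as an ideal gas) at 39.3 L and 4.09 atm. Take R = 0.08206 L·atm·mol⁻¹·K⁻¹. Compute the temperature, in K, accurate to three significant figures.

PV = nRT ⇒ T = PV/(nR) = (4.09 × 39.3) / (3.67 × 0.08206)

T ≈ 534 K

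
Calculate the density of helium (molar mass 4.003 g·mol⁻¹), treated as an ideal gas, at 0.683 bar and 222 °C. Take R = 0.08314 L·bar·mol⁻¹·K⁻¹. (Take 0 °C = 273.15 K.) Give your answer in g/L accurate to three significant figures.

ρ = PM/(RT) = (0.683 × 4.003) / (0.08314 × 495.1)

ρ ≈ 0.0664 g/L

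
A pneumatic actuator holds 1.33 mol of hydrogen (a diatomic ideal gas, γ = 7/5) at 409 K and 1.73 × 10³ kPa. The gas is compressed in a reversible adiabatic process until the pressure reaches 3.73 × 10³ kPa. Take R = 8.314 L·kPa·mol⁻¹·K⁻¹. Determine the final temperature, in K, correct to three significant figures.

From PV = nRT: V₁ = nRT₁/P₁ = 2.614 L.
Reversible adiabatic, γ = 7/5: T₂ = T₁·(P₂/P₁)^((γ−1)/γ) = 509.4 K; V₂ = V₁·(P₁/P₂)^(1/γ) = 1.510 L.

T₂ ≈ 509 K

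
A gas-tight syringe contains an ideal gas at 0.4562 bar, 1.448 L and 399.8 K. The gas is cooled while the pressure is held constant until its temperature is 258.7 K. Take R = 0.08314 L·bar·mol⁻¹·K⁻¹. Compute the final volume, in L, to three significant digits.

V₂ ≈ 0.937 L

P constant ⇒ V ∝ T: P₂ = P₁; V₂ = V₁·(T₂/T₁) = 0.9370 L.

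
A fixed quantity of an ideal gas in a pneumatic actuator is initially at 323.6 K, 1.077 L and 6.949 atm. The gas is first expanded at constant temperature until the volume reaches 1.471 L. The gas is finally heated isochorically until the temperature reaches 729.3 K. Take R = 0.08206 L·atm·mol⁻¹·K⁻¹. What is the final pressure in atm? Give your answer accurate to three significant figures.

T constant ⇒ Boyle's law P V = const: T₂ = T₁; P₂ = P₁·(V₁/V₂) = 5.088 atm.
V constant ⇒ P ∝ T: V₃ = V₂; P₃ = P₂·(T₃/T₂) = 11.47 atm.

P₃ ≈ 11.5 atm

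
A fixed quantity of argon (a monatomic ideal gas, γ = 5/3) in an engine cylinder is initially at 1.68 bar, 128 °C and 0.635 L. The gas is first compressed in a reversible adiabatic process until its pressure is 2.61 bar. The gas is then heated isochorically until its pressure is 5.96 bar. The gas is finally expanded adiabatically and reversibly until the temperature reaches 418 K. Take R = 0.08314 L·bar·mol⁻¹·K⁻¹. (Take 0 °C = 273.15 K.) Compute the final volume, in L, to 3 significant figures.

V₄ ≈ 2.06 L

Convert: T₁ = 401.1 K.
Adiabatic (γ = 5/3), T V^(γ−1) and P V^γ constant: T₂ = T₁·(P₂/P₁)^((γ−1)/γ) = 478.5 K; V₂ = V₁·(P₁/P₂)^(1/γ) = 0.4875 L.
Isochoric, so P/T is constant: V₃ = V₂; T₃ = T₂·(P₃/P₂) = 1093 K.
Reversible adiabatic, γ = 5/3: P₄ = P₃·(T₄/T₃)^(γ/(γ−1)) = 0.5396 bar; V₄ = V₃·(T₃/T₄)^(1/(γ−1)) = 2.060 L.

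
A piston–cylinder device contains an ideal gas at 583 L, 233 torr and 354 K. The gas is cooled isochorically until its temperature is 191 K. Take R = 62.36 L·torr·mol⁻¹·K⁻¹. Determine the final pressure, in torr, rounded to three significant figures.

V constant ⇒ P ∝ T: V₂ = V₁; P₂ = P₁·(T₂/T₁) = 125.7 torr.

P₂ ≈ 126 torr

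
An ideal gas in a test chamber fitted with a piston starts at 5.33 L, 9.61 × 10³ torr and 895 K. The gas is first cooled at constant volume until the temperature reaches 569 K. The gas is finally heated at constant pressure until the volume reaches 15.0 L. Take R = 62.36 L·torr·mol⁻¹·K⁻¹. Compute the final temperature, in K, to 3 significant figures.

Isochoric, so P/T is constant: V₂ = V₁; P₂ = P₁·(T₂/T₁) = 6110 torr.
P constant ⇒ V ∝ T: P₃ = P₂; T₃ = T₂·(V₃/V₂) = 1601 K.

T₃ ≈ 1.60e+03 K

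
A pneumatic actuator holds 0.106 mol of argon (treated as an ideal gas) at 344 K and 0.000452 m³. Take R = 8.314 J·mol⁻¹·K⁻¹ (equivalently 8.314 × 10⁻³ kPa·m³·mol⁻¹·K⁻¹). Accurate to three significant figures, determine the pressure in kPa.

P ≈ 671 kPa

PV = nRT ⇒ P = nRT/V = (0.106 × 8.314 × 10⁻³ × 344) / 0.000452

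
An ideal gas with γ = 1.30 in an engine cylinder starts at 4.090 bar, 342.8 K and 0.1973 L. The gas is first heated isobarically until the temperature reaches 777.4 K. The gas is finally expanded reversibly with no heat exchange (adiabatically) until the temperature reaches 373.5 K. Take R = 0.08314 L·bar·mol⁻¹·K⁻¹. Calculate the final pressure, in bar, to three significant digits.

P₃ ≈ 0.171 bar

P constant ⇒ V ∝ T: P₂ = P₁; V₂ = V₁·(T₂/T₁) = 0.4474 L.
Adiabatic (γ = 1.30), T V^(γ−1) and P V^γ constant: P₃ = P₂·(T₃/T₂)^(γ/(γ−1)) = 0.1707 bar; V₃ = V₂·(T₂/T₃)^(1/(γ−1)) = 5.151 L.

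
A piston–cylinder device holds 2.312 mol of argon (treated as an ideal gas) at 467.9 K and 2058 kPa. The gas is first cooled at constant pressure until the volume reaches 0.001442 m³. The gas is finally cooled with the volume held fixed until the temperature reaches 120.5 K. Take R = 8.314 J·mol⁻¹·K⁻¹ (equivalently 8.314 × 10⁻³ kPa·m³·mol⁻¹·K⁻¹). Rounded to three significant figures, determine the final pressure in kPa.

From PV = nRT: V₁ = nRT₁/P₁ = 0.004370 m³.
Isobaric, so V/T is constant: P₂ = P₁; T₂ = T₁·(V₂/V₁) = 154.4 K.
Isochoric, so P/T is constant: V₃ = V₂; P₃ = P₂·(T₃/T₂) = 1606 kPa.

P₃ ≈ 1.61e+03 kPa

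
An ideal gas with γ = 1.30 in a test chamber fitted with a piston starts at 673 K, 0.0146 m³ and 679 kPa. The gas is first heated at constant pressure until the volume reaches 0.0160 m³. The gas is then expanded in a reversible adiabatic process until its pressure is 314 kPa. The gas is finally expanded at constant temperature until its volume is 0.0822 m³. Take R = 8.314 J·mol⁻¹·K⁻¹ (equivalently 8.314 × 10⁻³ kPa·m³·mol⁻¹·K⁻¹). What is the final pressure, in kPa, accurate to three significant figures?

Isobaric, so V/T is constant: P₂ = P₁; T₂ = T₁·(V₂/V₁) = 737.5 K.
Reversible adiabatic, γ = 1.30: T₃ = T₂·(P₃/P₂)^((γ−1)/γ) = 617.3 K; V₃ = V₂·(P₂/P₃)^(1/γ) = 0.02896 m³.
Isothermal, so P V is constant: T₄ = T₃; P₄ = P₃·(V₃/V₄) = 110.6 kPa.

P₄ ≈ 111 kPa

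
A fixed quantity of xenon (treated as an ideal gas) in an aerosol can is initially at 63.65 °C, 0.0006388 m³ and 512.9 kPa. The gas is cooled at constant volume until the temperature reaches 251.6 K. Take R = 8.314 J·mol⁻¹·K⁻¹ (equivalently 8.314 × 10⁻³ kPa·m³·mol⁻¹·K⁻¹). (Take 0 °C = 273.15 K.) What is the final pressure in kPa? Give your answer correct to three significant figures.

P₂ ≈ 383 kPa

Convert: T₁ = 336.8 K.
Isochoric, so P/T is constant: V₂ = V₁; P₂ = P₁·(T₂/T₁) = 383.2 kPa.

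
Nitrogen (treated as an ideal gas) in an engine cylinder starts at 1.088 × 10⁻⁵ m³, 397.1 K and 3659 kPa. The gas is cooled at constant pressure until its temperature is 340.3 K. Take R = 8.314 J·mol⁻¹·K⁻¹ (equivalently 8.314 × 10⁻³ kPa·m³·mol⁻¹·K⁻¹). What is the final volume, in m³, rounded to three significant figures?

P constant ⇒ V ∝ T: P₂ = P₁; V₂ = V₁·(T₂/T₁) = 9.324e-06 m³.

V₂ ≈ 9.32e-06 m³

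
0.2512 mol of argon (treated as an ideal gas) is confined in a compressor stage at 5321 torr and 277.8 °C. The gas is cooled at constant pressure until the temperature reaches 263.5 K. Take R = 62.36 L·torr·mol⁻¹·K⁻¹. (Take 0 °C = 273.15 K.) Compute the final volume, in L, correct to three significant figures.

V₂ ≈ 0.776 L

Convert: T₁ = 551.0 K.
From PV = nRT: V₁ = nRT₁/P₁ = 1.622 L.
Isobaric, so V/T is constant: P₂ = P₁; V₂ = V₁·(T₂/T₁) = 0.7757 L.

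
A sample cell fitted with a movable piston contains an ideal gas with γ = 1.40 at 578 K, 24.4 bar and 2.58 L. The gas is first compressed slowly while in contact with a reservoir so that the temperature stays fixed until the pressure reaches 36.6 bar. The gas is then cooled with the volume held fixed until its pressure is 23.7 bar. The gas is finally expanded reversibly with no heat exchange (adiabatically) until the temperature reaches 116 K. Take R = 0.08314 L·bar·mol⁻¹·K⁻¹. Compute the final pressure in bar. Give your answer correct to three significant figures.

Isothermal, so P V is constant: T₂ = T₁; V₂ = V₁·(P₁/P₂) = 1.720 L.
Isochoric, so P/T is constant: V₃ = V₂; T₃ = T₂·(P₃/P₂) = 374.3 K.
Adiabatic (γ = 1.40), T V^(γ−1) and P V^γ constant: P₄ = P₃·(T₄/T₃)^(γ/(γ−1)) = 0.3928 bar; V₄ = V₃·(T₃/T₄)^(1/(γ−1)) = 32.16 L.

P₄ ≈ 0.393 bar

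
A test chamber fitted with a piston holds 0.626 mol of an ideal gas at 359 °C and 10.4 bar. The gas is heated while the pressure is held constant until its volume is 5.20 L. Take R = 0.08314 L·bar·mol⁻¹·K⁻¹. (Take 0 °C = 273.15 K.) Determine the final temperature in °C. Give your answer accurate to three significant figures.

Convert: T₁ = 632.1 K.
From PV = nRT: V₁ = nRT₁/P₁ = 3.164 L.
Isobaric, so V/T is constant: P₂ = P₁; T₂ = T₁·(V₂/V₁) = 1039 K.

T₂ ≈ 766 °C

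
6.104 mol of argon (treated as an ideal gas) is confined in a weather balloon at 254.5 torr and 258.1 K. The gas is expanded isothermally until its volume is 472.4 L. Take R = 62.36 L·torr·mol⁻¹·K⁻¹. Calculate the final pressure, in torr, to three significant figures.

From PV = nRT: V₁ = nRT₁/P₁ = 386.0 L.
T constant ⇒ Boyle's law P V = const: T₂ = T₁; P₂ = P₁·(V₁/V₂) = 208.0 torr.

P₂ ≈ 208 torr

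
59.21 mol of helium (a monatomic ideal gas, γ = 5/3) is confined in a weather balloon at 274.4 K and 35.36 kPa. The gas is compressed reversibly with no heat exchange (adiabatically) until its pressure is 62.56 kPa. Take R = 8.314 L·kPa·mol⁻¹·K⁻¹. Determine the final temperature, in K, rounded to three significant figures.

From PV = nRT: V₁ = nRT₁/P₁ = 3820 L.
Reversible adiabatic, γ = 5/3: T₂ = T₁·(P₂/P₁)^((γ−1)/γ) = 344.7 K; V₂ = V₁·(P₁/P₂)^(1/γ) = 2713 L.

T₂ ≈ 345 K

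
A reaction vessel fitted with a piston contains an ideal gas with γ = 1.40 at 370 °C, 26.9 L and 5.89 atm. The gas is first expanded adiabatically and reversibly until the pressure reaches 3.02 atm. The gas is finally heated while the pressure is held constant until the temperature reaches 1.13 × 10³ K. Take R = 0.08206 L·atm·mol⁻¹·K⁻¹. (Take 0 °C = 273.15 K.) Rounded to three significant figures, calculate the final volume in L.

Convert: T₁ = 643.1 K.
Reversible adiabatic, γ = 1.40: T₂ = T₁·(P₂/P₁)^((γ−1)/γ) = 531.4 K; V₂ = V₁·(P₁/P₂)^(1/γ) = 43.35 L.
Isobaric, so V/T is constant: P₃ = P₂; V₃ = V₂·(T₃/T₂) = 92.18 L.

V₃ ≈ 92.2 L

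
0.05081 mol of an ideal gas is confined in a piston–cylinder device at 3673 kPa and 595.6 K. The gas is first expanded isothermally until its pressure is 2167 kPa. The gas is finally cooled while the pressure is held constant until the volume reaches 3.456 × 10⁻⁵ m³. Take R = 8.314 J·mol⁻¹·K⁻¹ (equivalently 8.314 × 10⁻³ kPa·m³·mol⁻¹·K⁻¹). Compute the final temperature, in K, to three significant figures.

From PV = nRT: V₁ = nRT₁/P₁ = 6.850e-05 m³.
T constant ⇒ Boyle's law P V = const: T₂ = T₁; V₂ = V₁·(P₁/P₂) = 0.0001161 m³.
Isobaric, so V/T is constant: P₃ = P₂; T₃ = T₂·(V₃/V₂) = 177.3 K.

T₃ ≈ 177 K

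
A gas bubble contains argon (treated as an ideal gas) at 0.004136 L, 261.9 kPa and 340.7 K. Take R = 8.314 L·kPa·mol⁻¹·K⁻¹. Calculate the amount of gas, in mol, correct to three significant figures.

PV = nRT ⇒ n = PV/(RT) = (261.9 × 0.004136) / (8.314 × 340.7)

n ≈ 0.000382 mol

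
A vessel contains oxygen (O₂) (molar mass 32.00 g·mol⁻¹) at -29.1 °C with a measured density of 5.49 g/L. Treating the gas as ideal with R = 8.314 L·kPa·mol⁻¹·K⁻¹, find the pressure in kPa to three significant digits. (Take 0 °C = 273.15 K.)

P ≈ 348 kPa

ρ = PM/(RT) ⇒ P = ρRT/M = (5.49 × 8.314 × 244.0) / 32.00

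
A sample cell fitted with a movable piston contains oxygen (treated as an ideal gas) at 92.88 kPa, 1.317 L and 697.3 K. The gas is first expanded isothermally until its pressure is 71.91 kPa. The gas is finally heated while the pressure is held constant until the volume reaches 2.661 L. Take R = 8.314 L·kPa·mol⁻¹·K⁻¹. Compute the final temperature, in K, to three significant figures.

T₃ ≈ 1.09e+03 K

T constant ⇒ Boyle's law P V = const: T₂ = T₁; V₂ = V₁·(P₁/P₂) = 1.701 L.
Isobaric, so V/T is constant: P₃ = P₂; T₃ = T₂·(V₃/V₂) = 1091 K.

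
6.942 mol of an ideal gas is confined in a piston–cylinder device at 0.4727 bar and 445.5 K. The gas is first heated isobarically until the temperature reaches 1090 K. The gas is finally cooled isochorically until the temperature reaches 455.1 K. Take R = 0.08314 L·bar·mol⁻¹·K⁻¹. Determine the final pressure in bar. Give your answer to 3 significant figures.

From PV = nRT: V₁ = nRT₁/P₁ = 543.9 L.
P constant ⇒ V ∝ T: P₂ = P₁; V₂ = V₁·(T₂/T₁) = 1331 L.
V constant ⇒ P ∝ T: V₃ = V₂; P₃ = P₂·(T₃/T₂) = 0.1974 bar.

P₃ ≈ 0.197 bar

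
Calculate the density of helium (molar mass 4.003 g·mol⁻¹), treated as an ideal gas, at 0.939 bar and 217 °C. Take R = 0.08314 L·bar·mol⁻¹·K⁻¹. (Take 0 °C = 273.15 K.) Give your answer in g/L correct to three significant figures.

ρ ≈ 0.0922 g/L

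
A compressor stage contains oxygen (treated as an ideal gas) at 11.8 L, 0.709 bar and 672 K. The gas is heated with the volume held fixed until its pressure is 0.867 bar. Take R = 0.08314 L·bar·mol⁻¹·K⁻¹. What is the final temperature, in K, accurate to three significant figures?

V constant ⇒ P ∝ T: V₂ = V₁; T₂ = T₁·(P₂/P₁) = 821.8 K.

T₂ ≈ 822 K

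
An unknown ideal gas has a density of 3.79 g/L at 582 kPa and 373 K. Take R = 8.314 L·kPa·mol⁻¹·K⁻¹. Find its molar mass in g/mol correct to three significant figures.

M ≈ 20.2 g/mol

ρ = PM/(RT) ⇒ M = ρRT/P = (3.79 × 8.314 × 373.0) / 582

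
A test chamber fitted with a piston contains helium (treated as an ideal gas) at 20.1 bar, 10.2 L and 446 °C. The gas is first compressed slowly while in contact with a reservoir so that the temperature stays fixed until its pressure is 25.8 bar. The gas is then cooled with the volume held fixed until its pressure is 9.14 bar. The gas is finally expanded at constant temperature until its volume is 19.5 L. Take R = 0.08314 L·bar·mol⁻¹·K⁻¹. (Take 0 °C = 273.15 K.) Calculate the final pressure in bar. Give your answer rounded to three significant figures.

Convert: T₁ = 719.1 K.
T constant ⇒ Boyle's law P V = const: T₂ = T₁; V₂ = V₁·(P₁/P₂) = 7.947 L.
Isochoric, so P/T is constant: V₃ = V₂; T₃ = T₂·(P₃/P₂) = 254.8 K.
Isothermal, so P V is constant: T₄ = T₃; P₄ = P₃·(V₃/V₄) = 3.725 bar.

P₄ ≈ 3.72 bar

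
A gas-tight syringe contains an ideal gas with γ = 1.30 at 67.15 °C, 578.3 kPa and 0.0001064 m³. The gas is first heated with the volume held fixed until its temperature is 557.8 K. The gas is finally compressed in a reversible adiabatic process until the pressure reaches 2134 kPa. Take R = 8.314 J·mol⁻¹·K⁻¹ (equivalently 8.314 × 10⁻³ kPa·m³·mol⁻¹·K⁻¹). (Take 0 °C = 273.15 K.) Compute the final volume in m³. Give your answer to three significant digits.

Convert: T₁ = 340.3 K.
Isochoric, so P/T is constant: V₂ = V₁; P₂ = P₁·(T₂/T₁) = 947.9 kPa.
Reversible adiabatic, γ = 1.30: T₃ = T₂·(P₃/P₂)^((γ−1)/γ) = 672.7 K; V₃ = V₂·(P₂/P₃)^(1/γ) = 5.700e-05 m³.

V₃ ≈ 5.70e-05 m³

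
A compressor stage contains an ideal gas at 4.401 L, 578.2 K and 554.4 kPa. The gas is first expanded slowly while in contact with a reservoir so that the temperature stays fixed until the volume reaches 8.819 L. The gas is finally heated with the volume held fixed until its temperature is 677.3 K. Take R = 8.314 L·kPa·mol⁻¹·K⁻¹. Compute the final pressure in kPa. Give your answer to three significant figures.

Isothermal, so P V is constant: T₂ = T₁; P₂ = P₁·(V₁/V₂) = 276.7 kPa.
V constant ⇒ P ∝ T: V₃ = V₂; P₃ = P₂·(T₃/T₂) = 324.1 kPa.

P₃ ≈ 324 kPa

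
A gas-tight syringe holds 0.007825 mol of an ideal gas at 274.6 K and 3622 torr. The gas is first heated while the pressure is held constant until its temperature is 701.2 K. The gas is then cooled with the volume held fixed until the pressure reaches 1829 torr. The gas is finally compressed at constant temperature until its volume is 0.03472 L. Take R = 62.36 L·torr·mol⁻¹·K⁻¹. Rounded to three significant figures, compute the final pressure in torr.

P₄ ≈ 4.98e+03 torr

From PV = nRT: V₁ = nRT₁/P₁ = 0.03699 L.
Isobaric, so V/T is constant: P₂ = P₁; V₂ = V₁·(T₂/T₁) = 0.09447 L.
V constant ⇒ P ∝ T: V₃ = V₂; T₃ = T₂·(P₃/P₂) = 354.1 K.
T constant ⇒ Boyle's law P V = const: T₄ = T₃; P₄ = P₃·(V₃/V₄) = 4976 torr.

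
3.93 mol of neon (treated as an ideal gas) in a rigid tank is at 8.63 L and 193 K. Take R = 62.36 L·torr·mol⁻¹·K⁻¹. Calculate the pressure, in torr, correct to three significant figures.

PV = nRT ⇒ P = nRT/V = (3.93 × 62.36 × 193) / 8.63

P ≈ 5.48e+03 torr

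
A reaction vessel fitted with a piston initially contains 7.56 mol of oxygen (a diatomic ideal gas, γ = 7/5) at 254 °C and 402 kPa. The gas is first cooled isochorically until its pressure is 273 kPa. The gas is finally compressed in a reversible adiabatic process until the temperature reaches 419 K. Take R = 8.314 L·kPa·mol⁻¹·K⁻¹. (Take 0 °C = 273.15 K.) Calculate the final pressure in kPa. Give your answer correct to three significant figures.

P₃ ≈ 474 kPa

Convert: T₁ = 527.1 K.
From PV = nRT: V₁ = nRT₁/P₁ = 82.42 L.
Isochoric, so P/T is constant: V₂ = V₁; T₂ = T₁·(P₂/P₁) = 358.0 K.
Reversible adiabatic, γ = 7/5: P₃ = P₂·(T₃/T₂)^(γ/(γ−1)) = 473.5 kPa; V₃ = V₂·(T₂/T₃)^(1/(γ−1)) = 55.61 L.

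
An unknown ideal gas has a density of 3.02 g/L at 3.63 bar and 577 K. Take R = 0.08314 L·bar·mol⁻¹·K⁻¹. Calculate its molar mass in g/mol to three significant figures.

ρ = PM/(RT) ⇒ M = ρRT/P = (3.02 × 0.08314 × 577.0) / 3.63

M ≈ 39.9 g/mol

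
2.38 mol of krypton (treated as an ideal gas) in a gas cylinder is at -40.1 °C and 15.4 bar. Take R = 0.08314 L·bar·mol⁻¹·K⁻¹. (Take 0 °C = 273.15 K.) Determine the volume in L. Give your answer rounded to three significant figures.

V ≈ 2.99 L

Convert: T = 233.05 K.
PV = nRT ⇒ V = nRT/P = (2.38 × 0.08314 × 233.05) / 15.4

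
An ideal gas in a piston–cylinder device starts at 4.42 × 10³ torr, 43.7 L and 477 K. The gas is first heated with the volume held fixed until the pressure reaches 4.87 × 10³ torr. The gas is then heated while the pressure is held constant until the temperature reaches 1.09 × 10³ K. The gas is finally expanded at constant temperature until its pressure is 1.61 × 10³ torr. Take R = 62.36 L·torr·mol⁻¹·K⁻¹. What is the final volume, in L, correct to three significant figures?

V₄ ≈ 274 L

Isochoric, so P/T is constant: V₂ = V₁; T₂ = T₁·(P₂/P₁) = 525.6 K.
Isobaric, so V/T is constant: P₃ = P₂; V₃ = V₂·(T₃/T₂) = 90.63 L.
T constant ⇒ Boyle's law P V = const: T₄ = T₃; V₄ = V₃·(P₃/P₄) = 274.1 L.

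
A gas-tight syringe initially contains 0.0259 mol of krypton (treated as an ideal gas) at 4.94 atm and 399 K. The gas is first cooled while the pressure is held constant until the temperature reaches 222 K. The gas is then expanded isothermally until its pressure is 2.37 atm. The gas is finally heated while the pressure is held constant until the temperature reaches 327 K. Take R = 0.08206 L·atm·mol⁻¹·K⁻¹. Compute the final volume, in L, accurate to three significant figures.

From PV = nRT: V₁ = nRT₁/P₁ = 0.1717 L.
Isobaric, so V/T is constant: P₂ = P₁; V₂ = V₁·(T₂/T₁) = 0.09551 L.
T constant ⇒ Boyle's law P V = const: T₃ = T₂; V₃ = V₂·(P₂/P₃) = 0.1991 L.
P constant ⇒ V ∝ T: P₄ = P₃; V₄ = V₃·(T₄/T₃) = 0.2932 L.

V₄ ≈ 0.293 L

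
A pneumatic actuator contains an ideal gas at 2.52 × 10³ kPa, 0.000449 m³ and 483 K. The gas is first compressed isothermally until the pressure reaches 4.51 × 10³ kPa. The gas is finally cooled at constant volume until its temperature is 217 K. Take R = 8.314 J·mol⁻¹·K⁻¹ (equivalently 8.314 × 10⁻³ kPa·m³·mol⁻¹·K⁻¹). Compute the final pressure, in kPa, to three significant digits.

P₃ ≈ 2.03e+03 kPa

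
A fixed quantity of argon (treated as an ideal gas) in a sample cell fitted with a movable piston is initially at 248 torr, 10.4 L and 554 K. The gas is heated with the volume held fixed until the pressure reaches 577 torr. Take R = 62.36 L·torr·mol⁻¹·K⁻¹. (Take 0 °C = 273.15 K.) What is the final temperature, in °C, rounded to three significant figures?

V constant ⇒ P ∝ T: V₂ = V₁; T₂ = T₁·(P₂/P₁) = 1289 K.

T₂ ≈ 1.02e+03 °C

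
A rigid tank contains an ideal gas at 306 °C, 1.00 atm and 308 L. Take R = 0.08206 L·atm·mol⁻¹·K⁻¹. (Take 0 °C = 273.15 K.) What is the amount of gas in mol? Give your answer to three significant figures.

n ≈ 6.48 mol

Convert: T = 579.15 K.
PV = nRT ⇒ n = PV/(RT) = (1.00 × 308) / (0.08206 × 579.15)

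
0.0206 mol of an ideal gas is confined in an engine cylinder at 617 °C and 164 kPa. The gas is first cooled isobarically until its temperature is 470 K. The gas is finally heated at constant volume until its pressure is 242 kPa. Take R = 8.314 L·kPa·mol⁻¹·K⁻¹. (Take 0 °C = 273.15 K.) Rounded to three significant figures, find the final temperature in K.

Convert: T₁ = 890.1 K.
From PV = nRT: V₁ = nRT₁/P₁ = 0.9296 L.
P constant ⇒ V ∝ T: P₂ = P₁; V₂ = V₁·(T₂/T₁) = 0.4908 L.
V constant ⇒ P ∝ T: V₃ = V₂; T₃ = T₂·(P₃/P₂) = 693.5 K.

T₃ ≈ 694 K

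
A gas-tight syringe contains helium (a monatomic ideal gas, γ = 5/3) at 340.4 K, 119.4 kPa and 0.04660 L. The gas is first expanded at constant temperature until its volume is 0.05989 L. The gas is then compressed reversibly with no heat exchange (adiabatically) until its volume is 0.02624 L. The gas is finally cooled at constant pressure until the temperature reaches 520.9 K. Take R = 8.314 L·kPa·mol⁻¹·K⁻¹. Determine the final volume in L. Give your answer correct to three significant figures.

T constant ⇒ Boyle's law P V = const: T₂ = T₁; P₂ = P₁·(V₁/V₂) = 92.90 kPa.
Reversible adiabatic, γ = 5/3: T₃ = T₂·(V₂/V₃)^(γ−1) = 590.1 K; P₃ = P₂·(V₂/V₃)^γ = 367.6 kPa.
P constant ⇒ V ∝ T: P₄ = P₃; V₄ = V₃·(T₄/T₃) = 0.02316 L.

V₄ ≈ 0.0232 L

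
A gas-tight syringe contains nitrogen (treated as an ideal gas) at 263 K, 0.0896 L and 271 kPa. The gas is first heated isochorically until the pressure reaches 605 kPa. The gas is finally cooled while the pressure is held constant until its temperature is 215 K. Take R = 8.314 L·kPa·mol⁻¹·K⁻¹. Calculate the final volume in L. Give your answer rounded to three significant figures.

V₃ ≈ 0.0328 L

V constant ⇒ P ∝ T: V₂ = V₁; T₂ = T₁·(P₂/P₁) = 587.1 K.
Isobaric, so V/T is constant: P₃ = P₂; V₃ = V₂·(T₃/T₂) = 0.03281 L.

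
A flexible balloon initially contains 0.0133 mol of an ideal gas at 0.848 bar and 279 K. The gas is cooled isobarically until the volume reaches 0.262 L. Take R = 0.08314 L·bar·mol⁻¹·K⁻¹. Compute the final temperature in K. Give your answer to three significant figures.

From PV = nRT: V₁ = nRT₁/P₁ = 0.3638 L.
P constant ⇒ V ∝ T: P₂ = P₁; T₂ = T₁·(V₂/V₁) = 200.9 K.

T₂ ≈ 201 K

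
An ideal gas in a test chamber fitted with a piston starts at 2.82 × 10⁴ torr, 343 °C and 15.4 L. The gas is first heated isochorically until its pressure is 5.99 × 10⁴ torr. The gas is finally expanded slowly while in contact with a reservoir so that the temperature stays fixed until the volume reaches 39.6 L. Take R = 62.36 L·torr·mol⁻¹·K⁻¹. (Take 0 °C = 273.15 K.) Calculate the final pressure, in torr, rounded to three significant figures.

Convert: T₁ = 616.1 K.
V constant ⇒ P ∝ T: V₂ = V₁; T₂ = T₁·(P₂/P₁) = 1309 K.
T constant ⇒ Boyle's law P V = const: T₃ = T₂; P₃ = P₂·(V₂/V₃) = 2.329e+04 torr.

P₃ ≈ 2.33e+04 torr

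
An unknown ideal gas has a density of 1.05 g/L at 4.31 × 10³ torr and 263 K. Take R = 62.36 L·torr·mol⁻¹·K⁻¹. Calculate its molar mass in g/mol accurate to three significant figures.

M ≈ 4.00 g/mol

ρ = PM/(RT) ⇒ M = ρRT/P = (1.05 × 62.36 × 263.0) / 4.31e+03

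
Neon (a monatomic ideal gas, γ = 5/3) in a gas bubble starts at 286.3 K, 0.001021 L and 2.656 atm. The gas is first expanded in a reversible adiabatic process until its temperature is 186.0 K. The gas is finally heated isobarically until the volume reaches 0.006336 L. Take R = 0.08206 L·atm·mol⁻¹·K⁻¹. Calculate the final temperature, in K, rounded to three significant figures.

T₃ ≈ 604 K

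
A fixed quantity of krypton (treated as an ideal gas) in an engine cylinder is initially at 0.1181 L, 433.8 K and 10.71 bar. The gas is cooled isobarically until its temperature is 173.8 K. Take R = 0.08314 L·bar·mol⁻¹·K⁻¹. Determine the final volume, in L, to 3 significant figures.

Isobaric, so V/T is constant: P₂ = P₁; V₂ = V₁·(T₂/T₁) = 0.04732 L.

V₂ ≈ 0.0473 L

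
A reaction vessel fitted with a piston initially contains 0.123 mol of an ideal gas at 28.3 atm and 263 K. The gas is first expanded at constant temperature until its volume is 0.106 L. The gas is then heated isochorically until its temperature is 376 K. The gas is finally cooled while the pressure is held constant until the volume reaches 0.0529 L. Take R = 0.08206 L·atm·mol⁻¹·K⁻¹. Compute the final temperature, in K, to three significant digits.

T₄ ≈ 188 K

From PV = nRT: V₁ = nRT₁/P₁ = 0.09380 L.
T constant ⇒ Boyle's law P V = const: T₂ = T₁; P₂ = P₁·(V₁/V₂) = 25.04 atm.
Isochoric, so P/T is constant: V₃ = V₂; P₃ = P₂·(T₃/T₂) = 35.80 atm.
Isobaric, so V/T is constant: P₄ = P₃; T₄ = T₃·(V₄/V₃) = 187.6 K.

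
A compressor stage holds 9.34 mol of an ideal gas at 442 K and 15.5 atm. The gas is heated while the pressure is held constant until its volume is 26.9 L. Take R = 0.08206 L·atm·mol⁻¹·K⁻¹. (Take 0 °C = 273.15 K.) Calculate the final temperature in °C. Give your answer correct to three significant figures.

From PV = nRT: V₁ = nRT₁/P₁ = 21.86 L.
Isobaric, so V/T is constant: P₂ = P₁; T₂ = T₁·(V₂/V₁) = 544.0 K.

T₂ ≈ 271 °C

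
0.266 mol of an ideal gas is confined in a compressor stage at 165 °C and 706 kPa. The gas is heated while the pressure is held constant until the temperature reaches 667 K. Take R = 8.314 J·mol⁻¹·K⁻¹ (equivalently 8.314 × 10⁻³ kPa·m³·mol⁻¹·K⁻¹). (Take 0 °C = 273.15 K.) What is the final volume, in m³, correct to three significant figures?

V₂ ≈ 0.00209 m³

Convert: T₁ = 438.1 K.
From PV = nRT: V₁ = nRT₁/P₁ = 0.001372 m³.
Isobaric, so V/T is constant: P₂ = P₁; V₂ = V₁·(T₂/T₁) = 0.002089 m³.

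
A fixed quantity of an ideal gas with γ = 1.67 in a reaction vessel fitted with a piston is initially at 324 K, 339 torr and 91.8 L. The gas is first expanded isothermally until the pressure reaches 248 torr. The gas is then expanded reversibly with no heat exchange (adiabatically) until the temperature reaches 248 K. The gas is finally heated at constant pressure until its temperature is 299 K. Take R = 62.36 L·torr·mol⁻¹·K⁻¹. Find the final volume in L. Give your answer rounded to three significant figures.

V₄ ≈ 225 L

T constant ⇒ Boyle's law P V = const: T₂ = T₁; V₂ = V₁·(P₁/P₂) = 125.5 L.
Reversible adiabatic, γ = 1.67: P₃ = P₂·(T₃/T₂)^(γ/(γ−1)) = 127.4 torr; V₃ = V₂·(T₂/T₃)^(1/(γ−1)) = 187.0 L.
P constant ⇒ V ∝ T: P₄ = P₃; V₄ = V₃·(T₄/T₃) = 225.5 L.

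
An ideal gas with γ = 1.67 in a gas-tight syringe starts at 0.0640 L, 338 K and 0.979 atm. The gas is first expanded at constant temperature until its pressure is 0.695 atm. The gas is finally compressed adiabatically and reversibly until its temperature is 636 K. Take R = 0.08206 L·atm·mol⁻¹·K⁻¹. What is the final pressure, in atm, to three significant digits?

P₃ ≈ 3.36 atm

Isothermal, so P V is constant: T₂ = T₁; V₂ = V₁·(P₁/P₂) = 0.09015 L.
Adiabatic (γ = 1.67), T V^(γ−1) and P V^γ constant: P₃ = P₂·(T₃/T₂)^(γ/(γ−1)) = 3.360 atm; V₃ = V₂·(T₂/T₃)^(1/(γ−1)) = 0.03509 L.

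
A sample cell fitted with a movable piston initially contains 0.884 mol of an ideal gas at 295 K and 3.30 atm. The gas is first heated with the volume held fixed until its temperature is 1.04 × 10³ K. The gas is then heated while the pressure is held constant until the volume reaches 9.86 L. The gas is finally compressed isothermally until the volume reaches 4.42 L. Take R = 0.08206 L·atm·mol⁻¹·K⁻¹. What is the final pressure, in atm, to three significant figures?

From PV = nRT: V₁ = nRT₁/P₁ = 6.485 L.
Isochoric, so P/T is constant: V₂ = V₁; P₂ = P₁·(T₂/T₁) = 11.63 atm.
P constant ⇒ V ∝ T: P₃ = P₂; T₃ = T₂·(V₃/V₂) = 1581 K.
Isothermal, so P V is constant: T₄ = T₃; P₄ = P₃·(V₃/V₄) = 25.95 atm.

P₄ ≈ 26.0 atm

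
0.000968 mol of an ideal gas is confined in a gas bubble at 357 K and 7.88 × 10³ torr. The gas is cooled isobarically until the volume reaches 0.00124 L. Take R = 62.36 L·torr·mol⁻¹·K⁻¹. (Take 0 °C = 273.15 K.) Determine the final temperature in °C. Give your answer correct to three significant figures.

From PV = nRT: V₁ = nRT₁/P₁ = 0.002735 L.
Isobaric, so V/T is constant: P₂ = P₁; T₂ = T₁·(V₂/V₁) = 161.9 K.

T₂ ≈ -111 °C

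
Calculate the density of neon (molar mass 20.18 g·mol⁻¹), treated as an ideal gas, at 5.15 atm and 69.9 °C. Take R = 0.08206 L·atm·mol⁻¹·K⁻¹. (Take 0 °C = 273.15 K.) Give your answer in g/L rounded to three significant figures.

ρ = PM/(RT) = (5.15 × 20.18) / (0.08206 × 343.0)

ρ ≈ 3.69 g/L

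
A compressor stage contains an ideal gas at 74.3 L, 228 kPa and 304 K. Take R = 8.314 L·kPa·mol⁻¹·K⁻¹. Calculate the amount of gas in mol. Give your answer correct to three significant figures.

PV = nRT ⇒ n = PV/(RT) = (228 × 74.3) / (8.314 × 304)

n ≈ 6.70 mol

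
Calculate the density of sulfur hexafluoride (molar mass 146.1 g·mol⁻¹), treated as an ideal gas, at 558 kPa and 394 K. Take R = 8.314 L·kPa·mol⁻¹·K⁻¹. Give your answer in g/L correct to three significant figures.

ρ = PM/(RT) = (558 × 146.1) / (8.314 × 394.0)

ρ ≈ 24.9 g/L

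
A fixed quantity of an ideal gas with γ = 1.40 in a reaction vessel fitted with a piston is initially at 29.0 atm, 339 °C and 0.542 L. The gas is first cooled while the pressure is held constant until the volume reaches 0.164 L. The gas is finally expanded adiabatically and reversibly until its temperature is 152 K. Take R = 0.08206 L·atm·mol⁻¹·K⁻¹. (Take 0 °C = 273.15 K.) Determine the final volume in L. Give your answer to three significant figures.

V₃ ≈ 0.269 L

Convert: T₁ = 612.1 K.
P constant ⇒ V ∝ T: P₂ = P₁; T₂ = T₁·(V₂/V₁) = 185.2 K.
Adiabatic (γ = 1.40), T V^(γ−1) and P V^γ constant: P₃ = P₂·(T₃/T₂)^(γ/(γ−1)) = 14.52 atm; V₃ = V₂·(T₂/T₃)^(1/(γ−1)) = 0.2688 L.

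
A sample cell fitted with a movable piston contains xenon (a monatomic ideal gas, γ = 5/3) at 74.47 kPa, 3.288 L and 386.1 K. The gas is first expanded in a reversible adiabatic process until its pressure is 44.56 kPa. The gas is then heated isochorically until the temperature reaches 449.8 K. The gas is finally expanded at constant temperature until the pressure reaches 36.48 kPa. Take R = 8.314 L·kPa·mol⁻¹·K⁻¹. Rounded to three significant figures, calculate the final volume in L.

V₄ ≈ 7.82 L

Reversible adiabatic, γ = 5/3: T₂ = T₁·(P₂/P₁)^((γ−1)/γ) = 314.4 K; V₂ = V₁·(P₁/P₂)^(1/γ) = 4.475 L.
Isochoric, so P/T is constant: V₃ = V₂; P₃ = P₂·(T₃/T₂) = 63.75 kPa.
T constant ⇒ Boyle's law P V = const: T₄ = T₃; V₄ = V₃·(P₃/P₄) = 7.819 L.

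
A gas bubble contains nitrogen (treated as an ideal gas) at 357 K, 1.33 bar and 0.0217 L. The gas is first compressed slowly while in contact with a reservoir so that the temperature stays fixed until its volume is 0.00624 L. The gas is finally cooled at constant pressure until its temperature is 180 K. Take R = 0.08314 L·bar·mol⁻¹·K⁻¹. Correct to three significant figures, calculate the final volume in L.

Isothermal, so P V is constant: T₂ = T₁; P₂ = P₁·(V₁/V₂) = 4.625 bar.
P constant ⇒ V ∝ T: P₃ = P₂; V₃ = V₂·(T₃/T₂) = 0.003146 L.

V₃ ≈ 0.00315 L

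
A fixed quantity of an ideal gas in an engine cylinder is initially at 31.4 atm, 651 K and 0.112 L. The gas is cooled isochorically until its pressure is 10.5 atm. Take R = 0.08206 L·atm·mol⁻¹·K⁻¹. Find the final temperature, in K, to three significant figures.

T₂ ≈ 218 K

V constant ⇒ P ∝ T: V₂ = V₁; T₂ = T₁·(P₂/P₁) = 217.7 K.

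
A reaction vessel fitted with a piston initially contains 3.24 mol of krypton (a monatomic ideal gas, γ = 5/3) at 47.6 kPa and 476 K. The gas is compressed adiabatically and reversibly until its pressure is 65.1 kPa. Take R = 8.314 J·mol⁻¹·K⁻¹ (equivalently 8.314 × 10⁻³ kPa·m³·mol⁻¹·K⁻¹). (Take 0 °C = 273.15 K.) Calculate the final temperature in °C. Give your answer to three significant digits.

From PV = nRT: V₁ = nRT₁/P₁ = 0.2694 m³.
Reversible adiabatic, γ = 5/3: T₂ = T₁·(P₂/P₁)^((γ−1)/γ) = 539.5 K; V₂ = V₁·(P₁/P₂)^(1/γ) = 0.2232 m³.

T₂ ≈ 266 °C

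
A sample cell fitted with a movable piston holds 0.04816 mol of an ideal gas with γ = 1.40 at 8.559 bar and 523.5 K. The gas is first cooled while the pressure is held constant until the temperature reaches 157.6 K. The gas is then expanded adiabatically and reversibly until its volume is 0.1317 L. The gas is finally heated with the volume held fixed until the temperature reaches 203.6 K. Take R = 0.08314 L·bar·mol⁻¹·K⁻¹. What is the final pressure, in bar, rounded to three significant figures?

From PV = nRT: V₁ = nRT₁/P₁ = 0.2449 L.
Isobaric, so V/T is constant: P₂ = P₁; V₂ = V₁·(T₂/T₁) = 0.07373 L.
Adiabatic (γ = 1.40), T V^(γ−1) and P V^γ constant: T₃ = T₂·(V₂/V₃)^(γ−1) = 125.0 K; P₃ = P₂·(V₂/V₃)^γ = 3.799 bar.
Isochoric, so P/T is constant: V₄ = V₃; P₄ = P₃·(T₄/T₃) = 6.190 bar.

P₄ ≈ 6.19 bar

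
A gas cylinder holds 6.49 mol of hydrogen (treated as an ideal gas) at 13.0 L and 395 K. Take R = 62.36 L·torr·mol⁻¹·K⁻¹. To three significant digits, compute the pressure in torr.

P ≈ 1.23e+04 torr

PV = nRT ⇒ P = nRT/V = (6.49 × 62.36 × 395) / 13.0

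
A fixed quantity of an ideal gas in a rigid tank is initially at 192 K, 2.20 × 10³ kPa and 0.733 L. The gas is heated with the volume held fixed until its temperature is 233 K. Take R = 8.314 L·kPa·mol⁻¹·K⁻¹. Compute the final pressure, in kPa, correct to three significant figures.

V constant ⇒ P ∝ T: V₂ = V₁; P₂ = P₁·(T₂/T₁) = 2670 kPa.

P₂ ≈ 2.67e+03 kPa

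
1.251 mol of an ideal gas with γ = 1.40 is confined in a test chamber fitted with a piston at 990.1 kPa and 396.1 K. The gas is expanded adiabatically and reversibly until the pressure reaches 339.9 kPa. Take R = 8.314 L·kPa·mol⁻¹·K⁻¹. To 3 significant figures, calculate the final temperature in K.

T₂ ≈ 292 K

From PV = nRT: V₁ = nRT₁/P₁ = 4.161 L.
Adiabatic (γ = 1.40), T V^(γ−1) and P V^γ constant: T₂ = T₁·(P₂/P₁)^((γ−1)/γ) = 291.8 K; V₂ = V₁·(P₁/P₂)^(1/γ) = 8.930 L.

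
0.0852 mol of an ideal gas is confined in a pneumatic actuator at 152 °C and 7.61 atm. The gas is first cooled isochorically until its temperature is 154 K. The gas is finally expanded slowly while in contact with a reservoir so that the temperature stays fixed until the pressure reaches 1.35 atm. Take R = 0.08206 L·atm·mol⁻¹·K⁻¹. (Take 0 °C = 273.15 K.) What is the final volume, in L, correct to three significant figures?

Convert: T₁ = 425.1 K.
From PV = nRT: V₁ = nRT₁/P₁ = 0.3906 L.
V constant ⇒ P ∝ T: V₂ = V₁; P₂ = P₁·(T₂/T₁) = 2.757 atm.
T constant ⇒ Boyle's law P V = const: T₃ = T₂; V₃ = V₂·(P₂/P₃) = 0.7976 L.

V₃ ≈ 0.798 L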